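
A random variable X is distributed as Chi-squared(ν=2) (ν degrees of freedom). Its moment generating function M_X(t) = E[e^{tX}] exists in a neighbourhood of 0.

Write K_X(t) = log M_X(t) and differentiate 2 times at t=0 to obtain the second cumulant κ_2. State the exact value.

κ_2 = D^2[K](0) = 4

M_X(t) = 1/(1 - 2*t)
K_X(t) = log M_X(t) = -log(1 - 2*t)
D^2[K](t) = 4/(4*t^2 - 4*t + 1)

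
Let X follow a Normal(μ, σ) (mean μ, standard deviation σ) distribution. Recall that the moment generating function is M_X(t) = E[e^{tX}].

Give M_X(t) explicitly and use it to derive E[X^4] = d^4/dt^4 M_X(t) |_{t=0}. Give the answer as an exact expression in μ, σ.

E[X^4] = M′′′′(0) = μ^4 + 6*μ^2*σ^2 + 3*σ^4

M_X(t) = e^(μ*t + σ^2*t^2/2)
M′(t) = μ*e^(μ*t)*e^(σ^2*t^2/2) + σ^2*t*e^(μ*t)*e^(σ^2*t^2/2)
M′′(t) = μ^2*e^(μ*t)*e^(σ^2*t^2/2) + 2*μ*σ^2*t*e^(μ*t)*e^(σ^2*t^2/2) + σ^4*t^2*e^(μ*t)*e^(σ^2*t^2/2) + σ^2*e^(μ*t)*e^(σ^2*t^2/2)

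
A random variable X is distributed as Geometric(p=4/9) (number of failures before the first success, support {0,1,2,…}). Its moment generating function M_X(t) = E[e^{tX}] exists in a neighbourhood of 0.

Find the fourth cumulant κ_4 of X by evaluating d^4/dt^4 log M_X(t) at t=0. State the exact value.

M_X(t) = 4/(9*(1 - 5*e^(t)/9))
K_X(t) = log M_X(t) = -log(1 - 5*e^(t)/9) - 2*log(3) + 2*log(2)
K^(4)(t) = (1125*e^(3*t) + 8100*e^(2*t) + 3645*e^(t))/(625*e^(4*t) - 4500*e^(3*t) + 12150*e^(2*t) - 14580*e^(t) + 6561)

κ_4 = K^(4)(0) = 6435/128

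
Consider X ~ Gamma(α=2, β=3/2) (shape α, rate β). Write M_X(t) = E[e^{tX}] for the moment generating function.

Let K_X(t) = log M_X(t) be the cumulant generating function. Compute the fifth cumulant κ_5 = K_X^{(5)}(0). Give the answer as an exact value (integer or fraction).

M_X(t) = 9/(4*(3/2 - t)^2)
K_X(t) = log M_X(t) = -2*log(3/2 - t) - 2*log(2) + 2*log(3)
K′(t) = -4/(2*t - 3)
K′′(t) = 8/(4*t^2 - 12*t + 9)
K′′′(t) = -32/(8*t^3 - 36*t^2 + 54*t - 27)
K′′′′(t) = 192/(16*t^4 - 96*t^3 + 216*t^2 - 216*t + 81)
K′′′′′(t) = -1536/(32*t^5 - 240*t^4 + 720*t^3 - 1080*t^2 + 810*t - 243)

κ_5 = K′′′′′(0) = 512/81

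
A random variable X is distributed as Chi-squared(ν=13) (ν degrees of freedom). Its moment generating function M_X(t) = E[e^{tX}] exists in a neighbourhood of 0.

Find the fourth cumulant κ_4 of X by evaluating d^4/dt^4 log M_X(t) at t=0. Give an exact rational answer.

M_X(t) = (1 - 2*t)^(-13/2)
K_X(t) = log M_X(t) = -13*log(1 - 2*t)/2
dK/dt = -13/(2*t - 1)
d^2K/dt^2 = 26/(4*t^2 - 4*t + 1)
d^3K/dt^3 = -104/(8*t^3 - 12*t^2 + 6*t - 1)
d^4K/dt^4 = 624/(16*t^4 - 32*t^3 + 24*t^2 - 8*t + 1)

κ_4 = d^4K/dt^4 |_{t=0} = 624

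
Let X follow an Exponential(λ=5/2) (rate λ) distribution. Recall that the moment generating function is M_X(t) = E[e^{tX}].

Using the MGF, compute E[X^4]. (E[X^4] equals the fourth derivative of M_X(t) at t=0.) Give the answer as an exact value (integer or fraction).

E[X^4] = d^4M/dt^4 |_{t=0} = 384/625

M_X(t) = 5/(2*(5/2 - t))
dM/dt = 10/(4*t^2 - 20*t + 25)
d^2M/dt^2 = -40/(8*t^3 - 60*t^2 + 150*t - 125)
d^3M/dt^3 = 240/(16*t^4 - 160*t^3 + 600*t^2 - 1000*t + 625)
d^4M/dt^4 = -1920/(32*t^5 - 400*t^4 + 2000*t^3 - 5000*t^2 + 6250*t - 3125)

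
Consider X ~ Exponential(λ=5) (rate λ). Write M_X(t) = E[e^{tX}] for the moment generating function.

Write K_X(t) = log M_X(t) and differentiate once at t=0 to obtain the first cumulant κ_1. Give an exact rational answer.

κ_1 = D[K](0) = 1/5

M_X(t) = 5/(5 - t)
K_X(t) = log M_X(t) = -log(5 - t) + log(5)
D[K](t) = -1/(t - 5)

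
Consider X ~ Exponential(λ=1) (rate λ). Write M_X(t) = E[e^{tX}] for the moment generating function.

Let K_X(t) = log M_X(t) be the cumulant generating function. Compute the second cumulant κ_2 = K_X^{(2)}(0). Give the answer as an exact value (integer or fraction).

κ_2 = K′′(0) = 1

M_X(t) = 1/(1 - t)
K_X(t) = log M_X(t) = -log(1 - t)
K′(t) = -1/(t - 1)
K′′(t) = 1/(t^2 - 2*t + 1)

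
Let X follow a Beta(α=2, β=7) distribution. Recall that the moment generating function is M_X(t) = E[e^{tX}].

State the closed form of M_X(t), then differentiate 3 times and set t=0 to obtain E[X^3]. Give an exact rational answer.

E[X^3] = d^3M/dt^3 |_{t=0} = 4/165

M_X(t) = ₁F₁(2; 9; t)
dM/dt = 2*₁F₁(3; 10; t)/9
d^2M/dt^2 = ₁F₁(4; 11; t)/15
d^3M/dt^3 = 4*₁F₁(5; 12; t)/165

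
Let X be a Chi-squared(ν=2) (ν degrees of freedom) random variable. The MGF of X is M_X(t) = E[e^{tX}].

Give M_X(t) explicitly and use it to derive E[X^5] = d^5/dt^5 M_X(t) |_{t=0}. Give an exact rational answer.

M_X(t) = 1/(1 - 2*t)
D^5[M](t) = 3840/(64*t^6 - 192*t^5 + 240*t^4 - 160*t^3 + 60*t^2 - 12*t + 1)

E[X^5] = D^5[M](0) = 3840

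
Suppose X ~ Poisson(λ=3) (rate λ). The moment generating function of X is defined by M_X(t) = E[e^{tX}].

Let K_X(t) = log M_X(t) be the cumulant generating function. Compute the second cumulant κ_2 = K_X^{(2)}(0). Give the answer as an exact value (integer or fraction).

M_X(t) = e^(3*e^(t) - 3)
K_X(t) = log M_X(t) = 3*e^(t) - 3
K^(2)(t) = 3*e^(t)

κ_2 = K^(2)(0) = 3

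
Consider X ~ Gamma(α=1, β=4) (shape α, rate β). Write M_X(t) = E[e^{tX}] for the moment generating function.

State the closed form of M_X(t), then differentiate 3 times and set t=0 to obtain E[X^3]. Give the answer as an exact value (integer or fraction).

E[X^3] = M′′′(0) = 3/32

M_X(t) = 4/(4 - t)
M′(t) = 4/(t^2 - 8*t + 16)
M′′(t) = -8/(t^3 - 12*t^2 + 48*t - 64)
M′′′(t) = 24/(t^4 - 16*t^3 + 96*t^2 - 256*t + 256)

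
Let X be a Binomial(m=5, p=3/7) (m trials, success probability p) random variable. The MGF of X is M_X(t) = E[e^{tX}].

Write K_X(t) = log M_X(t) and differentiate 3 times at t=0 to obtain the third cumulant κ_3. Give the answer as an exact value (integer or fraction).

κ_3 = d^3K/dt^3 |_{t=0} = 60/343

M_X(t) = (3*e^(t)/7 + 4/7)^5
K_X(t) = log M_X(t) = 5*log(3*e^(t)/7 + 4/7)
dK/dt = 15*e^(t)/(3*e^(t) + 4)
d^2K/dt^2 = 60*e^(t)/(9*e^(2*t) + 24*e^(t) + 16)
d^3K/dt^3 = (-180*e^(2*t) + 240*e^(t))/(27*e^(3*t) + 108*e^(2*t) + 144*e^(t) + 64)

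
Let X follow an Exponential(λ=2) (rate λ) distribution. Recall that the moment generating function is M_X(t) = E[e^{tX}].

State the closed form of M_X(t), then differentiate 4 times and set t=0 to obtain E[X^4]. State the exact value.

E[X^4] = D^4[M](0) = 3/2

M_X(t) = 2/(2 - t)
D^4[M](t) = -48/(t^5 - 10*t^4 + 40*t^3 - 80*t^2 + 80*t - 32)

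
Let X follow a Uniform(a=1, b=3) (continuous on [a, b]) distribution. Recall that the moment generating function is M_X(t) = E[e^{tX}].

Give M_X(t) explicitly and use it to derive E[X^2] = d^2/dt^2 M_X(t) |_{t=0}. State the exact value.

E[X^2] = M^(2)(0) = 13/3

M_X(t) = (e^(3*t) - e^(t))/(2*t)
M^(2)(t) = (9*t^2*e^(3*t) - t^2*e^(t) - 6*t*e^(3*t) + 2*t*e^(t) + 2*e^(3*t) - 2*e^(t))/(2*t^3)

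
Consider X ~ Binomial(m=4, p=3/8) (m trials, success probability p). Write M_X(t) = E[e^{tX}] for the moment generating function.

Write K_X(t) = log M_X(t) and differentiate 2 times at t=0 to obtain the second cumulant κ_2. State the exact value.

M_X(t) = (3*e^(t)/8 + 5/8)^4
K_X(t) = log M_X(t) = 4*log(3*e^(t)/8 + 5/8)
D^2[K](t) = 60*e^(t)/(9*e^(2*t) + 30*e^(t) + 25)

κ_2 = D^2[K](0) = 15/16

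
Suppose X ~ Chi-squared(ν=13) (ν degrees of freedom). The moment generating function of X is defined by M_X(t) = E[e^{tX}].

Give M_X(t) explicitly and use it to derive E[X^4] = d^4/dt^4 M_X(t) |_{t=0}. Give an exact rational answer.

E[X^4] = d^4M/dt^4 |_{t=0} = 62985

M_X(t) = (1 - 2*t)^(-13/2)
dM/dt = -13/(128*t^7*√(1 - 2*t) - 448*t^6*√(1 - 2*t) + 672*t^5*√(1 - 2*t) - 560*t^4*√(1 - 2*t) + 280*t^3*√(1 - 2*t) - 84*t^2*√(1 - 2*t) + 14*t*√(1 - 2*t) - √(1 - 2*t))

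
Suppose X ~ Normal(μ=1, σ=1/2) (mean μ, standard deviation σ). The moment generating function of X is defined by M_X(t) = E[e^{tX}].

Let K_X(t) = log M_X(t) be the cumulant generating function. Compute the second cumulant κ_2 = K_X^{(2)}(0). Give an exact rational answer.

M_X(t) = e^(t^2/8 + t)
K_X(t) = log M_X(t) = t^2/8 + t
dK/dt = t/4 + 1
d^2K/dt^2 = 1/4

κ_2 = d^2K/dt^2 |_{t=0} = 1/4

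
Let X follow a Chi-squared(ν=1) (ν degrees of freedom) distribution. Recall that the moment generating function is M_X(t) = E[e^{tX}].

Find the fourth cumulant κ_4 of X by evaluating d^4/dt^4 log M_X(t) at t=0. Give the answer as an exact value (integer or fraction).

κ_4 = K^(4)(0) = 48

M_X(t) = 1/√(1 - 2*t)
K_X(t) = log M_X(t) = -log(1 - 2*t)/2
K^(4)(t) = 48/(16*t^4 - 32*t^3 + 24*t^2 - 8*t + 1)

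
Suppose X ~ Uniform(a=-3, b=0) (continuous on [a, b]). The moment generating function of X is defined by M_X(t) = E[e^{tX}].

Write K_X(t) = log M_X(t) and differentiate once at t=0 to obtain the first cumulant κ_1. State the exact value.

M_X(t) = (1 - e^(-3*t))/(3*t)
K_X(t) = log M_X(t) = -log(t) + log(1 - e^(-3*t)) - log(3)
K′(t) = (3*t - e^(3*t) + 1)/(t*e^(3*t) - t)

κ_1 = K′(0) = -3/2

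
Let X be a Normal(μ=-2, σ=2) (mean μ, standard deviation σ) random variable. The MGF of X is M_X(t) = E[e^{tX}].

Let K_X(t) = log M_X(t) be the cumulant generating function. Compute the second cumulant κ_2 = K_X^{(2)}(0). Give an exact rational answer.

M_X(t) = e^(2*t^2 - 2*t)
K_X(t) = log M_X(t) = 2*t^2 - 2*t
K^(2)(t) = 4

κ_2 = K^(2)(0) = 4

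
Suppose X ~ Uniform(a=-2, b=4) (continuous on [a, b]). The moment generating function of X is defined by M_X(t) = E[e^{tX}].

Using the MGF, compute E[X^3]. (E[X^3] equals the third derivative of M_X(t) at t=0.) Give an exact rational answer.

M_X(t) = (e^(4*t) - e^(-2*t))/(6*t)
M^(3)(t) = (32*t^3*e^(6*t) + 4*t^3 - 24*t^2*e^(6*t) + 6*t^2 + 12*t*e^(6*t) + 6*t - 3*e^(6*t) + 3)*e^(-2*t)/(3*t^4)

E[X^3] = M^(3)(0) = 10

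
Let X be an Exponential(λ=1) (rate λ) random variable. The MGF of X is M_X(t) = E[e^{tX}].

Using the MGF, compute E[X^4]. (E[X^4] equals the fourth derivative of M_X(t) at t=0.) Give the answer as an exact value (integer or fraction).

M_X(t) = 1/(1 - t)
D^4[M](t) = -24/(t^5 - 5*t^4 + 10*t^3 - 10*t^2 + 5*t - 1)

E[X^4] = D^4[M](0) = 24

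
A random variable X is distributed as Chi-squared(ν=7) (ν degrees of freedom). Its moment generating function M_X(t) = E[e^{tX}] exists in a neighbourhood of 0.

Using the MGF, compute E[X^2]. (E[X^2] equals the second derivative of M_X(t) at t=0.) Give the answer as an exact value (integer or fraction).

M_X(t) = (1 - 2*t)^(-7/2)
D^2[M](t) = -63/(32*t^5*√(1 - 2*t) - 80*t^4*√(1 - 2*t) + 80*t^3*√(1 - 2*t) - 40*t^2*√(1 - 2*t) + 10*t*√(1 - 2*t) - √(1 - 2*t))

E[X^2] = D^2[M](0) = 63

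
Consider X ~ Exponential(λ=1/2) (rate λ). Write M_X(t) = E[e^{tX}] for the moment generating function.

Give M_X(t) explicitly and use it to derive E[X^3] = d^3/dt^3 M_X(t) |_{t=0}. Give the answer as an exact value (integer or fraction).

E[X^3] = M^(3)(0) = 48

M_X(t) = 1/(2*(1/2 - t))
M^(3)(t) = 48/(16*t^4 - 32*t^3 + 24*t^2 - 8*t + 1)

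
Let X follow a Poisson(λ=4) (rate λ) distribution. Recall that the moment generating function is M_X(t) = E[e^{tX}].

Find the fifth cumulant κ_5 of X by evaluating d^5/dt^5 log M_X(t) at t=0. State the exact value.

M_X(t) = e^(4*e^(t) - 4)
K_X(t) = log M_X(t) = 4*e^(t) - 4
K^(5)(t) = 4*e^(t)

κ_5 = K^(5)(0) = 4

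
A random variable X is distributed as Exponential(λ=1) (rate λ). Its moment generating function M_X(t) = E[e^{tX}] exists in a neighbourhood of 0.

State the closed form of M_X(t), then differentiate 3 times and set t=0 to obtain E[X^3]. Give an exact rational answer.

E[X^3] = D^3[M](0) = 6

M_X(t) = 1/(1 - t)
D^3[M](t) = 6/(t^4 - 4*t^3 + 6*t^2 - 4*t + 1)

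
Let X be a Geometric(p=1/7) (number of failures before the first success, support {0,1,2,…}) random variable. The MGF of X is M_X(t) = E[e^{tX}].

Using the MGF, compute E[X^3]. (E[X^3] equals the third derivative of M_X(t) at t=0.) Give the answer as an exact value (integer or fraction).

E[X^3] = d^3M/dt^3 |_{t=0} = 1518

M_X(t) = 1/(7*(1 - 6*e^(t)/7))
dM/dt = 6*e^(t)/(36*e^(2*t) - 84*e^(t) + 49)
d^2M/dt^2 = (-36*e^(2*t) - 42*e^(t))/(216*e^(3*t) - 756*e^(2*t) + 882*e^(t) - 343)
d^3M/dt^3 = (216*e^(3*t) + 1008*e^(2*t) + 294*e^(t))/(1296*e^(4*t) - 6048*e^(3*t) + 10584*e^(2*t) - 8232*e^(t) + 2401)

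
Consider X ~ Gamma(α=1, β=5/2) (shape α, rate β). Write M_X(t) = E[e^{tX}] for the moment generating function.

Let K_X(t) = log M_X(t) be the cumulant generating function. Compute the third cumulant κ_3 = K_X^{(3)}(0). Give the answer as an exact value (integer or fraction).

κ_3 = K′′′(0) = 16/125

M_X(t) = 5/(2*(5/2 - t))
K_X(t) = log M_X(t) = -log(5/2 - t) - log(2) + log(5)
K′(t) = -2/(2*t - 5)
K′′(t) = 4/(4*t^2 - 20*t + 25)
K′′′(t) = -16/(8*t^3 - 60*t^2 + 150*t - 125)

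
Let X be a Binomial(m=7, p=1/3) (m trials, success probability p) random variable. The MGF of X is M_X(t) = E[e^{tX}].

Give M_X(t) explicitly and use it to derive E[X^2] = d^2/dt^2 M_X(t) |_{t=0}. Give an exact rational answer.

M_X(t) = (e^(t)/3 + 2/3)^7
D^2[M](t) = 49*e^(7*t)/2187 + 56*e^(6*t)/243 + 700*e^(5*t)/729 + 4480*e^(4*t)/2187 + 560*e^(3*t)/243 + 896*e^(2*t)/729 + 448*e^(t)/2187

E[X^2] = D^2[M](0) = 7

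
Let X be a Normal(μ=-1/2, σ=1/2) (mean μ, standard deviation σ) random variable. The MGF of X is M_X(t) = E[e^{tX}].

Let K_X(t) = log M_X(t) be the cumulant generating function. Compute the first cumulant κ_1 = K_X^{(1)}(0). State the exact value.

κ_1 = K′(0) = -1/2

M_X(t) = e^(t^2/8 - t/2)
K_X(t) = log M_X(t) = t^2/8 - t/2
K′(t) = t/4 - 1/2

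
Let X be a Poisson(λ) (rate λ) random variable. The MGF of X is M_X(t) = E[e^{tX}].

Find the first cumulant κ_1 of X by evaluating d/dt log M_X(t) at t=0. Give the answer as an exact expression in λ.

κ_1 = dK/dt |_{t=0} = λ

M_X(t) = e^(λ*(e^(t) - 1))
K_X(t) = log M_X(t) = λ*(e^(t) - 1)
dK/dt = λ*e^(t)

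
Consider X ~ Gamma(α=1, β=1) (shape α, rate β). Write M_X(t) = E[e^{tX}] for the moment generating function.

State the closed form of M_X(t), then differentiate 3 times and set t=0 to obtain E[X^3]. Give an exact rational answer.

E[X^3] = D^3[M](0) = 6

M_X(t) = 1/(1 - t)
D^3[M](t) = 6/(t^4 - 4*t^3 + 6*t^2 - 4*t + 1)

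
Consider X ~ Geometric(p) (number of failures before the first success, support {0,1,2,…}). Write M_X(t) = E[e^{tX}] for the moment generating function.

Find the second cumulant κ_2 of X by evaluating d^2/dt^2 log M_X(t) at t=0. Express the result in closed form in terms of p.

κ_2 = d^2K/dt^2 |_{t=0} = (1 - p)/p^2

M_X(t) = p/(-(1 - p)*e^(t) + 1)
K_X(t) = log M_X(t) = log(p) - log(-(1 - p)*e^(t) + 1)
dK/dt = (-p*e^(t) + e^(t))/(p*e^(t) - e^(t) + 1)
d^2K/dt^2 = (-p*e^(t) + e^(t))/(p^2*e^(2*t) - 2*p*e^(2*t) + 2*p*e^(t) + e^(2*t) - 2*e^(t) + 1)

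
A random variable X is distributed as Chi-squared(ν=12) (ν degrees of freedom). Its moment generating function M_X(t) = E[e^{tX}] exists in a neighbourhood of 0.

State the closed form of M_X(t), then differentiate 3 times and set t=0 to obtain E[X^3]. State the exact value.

E[X^3] = D^3[M](0) = 2688

M_X(t) = (1 - 2*t)^(-6)
D^3[M](t) = -2688/(512*t^9 - 2304*t^8 + 4608*t^7 - 5376*t^6 + 4032*t^5 - 2016*t^4 + 672*t^3 - 144*t^2 + 18*t - 1)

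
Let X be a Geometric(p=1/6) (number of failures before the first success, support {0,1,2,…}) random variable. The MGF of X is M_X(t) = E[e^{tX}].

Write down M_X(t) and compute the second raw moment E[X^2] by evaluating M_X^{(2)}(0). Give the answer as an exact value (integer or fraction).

E[X^2] = M′′(0) = 55

M_X(t) = 1/(6*(1 - 5*e^(t)/6))
M′(t) = 5*e^(t)/(25*e^(2*t) - 60*e^(t) + 36)
M′′(t) = (-25*e^(2*t) - 30*e^(t))/(125*e^(3*t) - 450*e^(2*t) + 540*e^(t) - 216)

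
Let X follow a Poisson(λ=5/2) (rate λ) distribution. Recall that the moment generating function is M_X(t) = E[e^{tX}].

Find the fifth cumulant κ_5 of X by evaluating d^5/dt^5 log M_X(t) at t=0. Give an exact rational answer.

κ_5 = d^5K/dt^5 |_{t=0} = 5/2

M_X(t) = e^(5*e^(t)/2 - 5/2)
K_X(t) = log M_X(t) = 5*e^(t)/2 - 5/2
dK/dt = 5*e^(t)/2
d^2K/dt^2 = 5*e^(t)/2
d^3K/dt^3 = 5*e^(t)/2
d^4K/dt^4 = 5*e^(t)/2
d^5K/dt^5 = 5*e^(t)/2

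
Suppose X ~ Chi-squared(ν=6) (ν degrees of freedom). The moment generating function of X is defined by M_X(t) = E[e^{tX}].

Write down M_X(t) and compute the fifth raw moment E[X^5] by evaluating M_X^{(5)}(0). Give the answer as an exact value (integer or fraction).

E[X^5] = d^5M/dt^5 |_{t=0} = 80640

M_X(t) = (1 - 2*t)^(-3)
dM/dt = 6/(16*t^4 - 32*t^3 + 24*t^2 - 8*t + 1)
d^2M/dt^2 = -48/(32*t^5 - 80*t^4 + 80*t^3 - 40*t^2 + 10*t - 1)
d^3M/dt^3 = 480/(64*t^6 - 192*t^5 + 240*t^4 - 160*t^3 + 60*t^2 - 12*t + 1)
d^4M/dt^4 = -5760/(128*t^7 - 448*t^6 + 672*t^5 - 560*t^4 + 280*t^3 - 84*t^2 + 14*t - 1)
d^5M/dt^5 = 80640/(256*t^8 - 1024*t^7 + 1792*t^6 - 1792*t^5 + 1120*t^4 - 448*t^3 + 112*t^2 - 16*t + 1)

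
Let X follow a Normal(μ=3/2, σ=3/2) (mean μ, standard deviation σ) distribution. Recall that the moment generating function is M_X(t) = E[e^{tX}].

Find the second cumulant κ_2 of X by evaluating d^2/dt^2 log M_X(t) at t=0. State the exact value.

κ_2 = d^2K/dt^2 |_{t=0} = 9/4

M_X(t) = e^(9*t^2/8 + 3*t/2)
K_X(t) = log M_X(t) = 9*t^2/8 + 3*t/2
dK/dt = 9*t/4 + 3/2
d^2K/dt^2 = 9/4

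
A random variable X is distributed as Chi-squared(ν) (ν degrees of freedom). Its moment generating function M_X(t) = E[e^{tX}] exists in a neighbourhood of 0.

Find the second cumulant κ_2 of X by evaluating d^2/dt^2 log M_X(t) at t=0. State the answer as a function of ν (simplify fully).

κ_2 = d^2K/dt^2 |_{t=0} = 2*ν

M_X(t) = (1 - 2*t)^(-ν/2)
K_X(t) = log M_X(t) = -ν*log(1 - 2*t)/2
dK/dt = -ν/(2*t - 1)
d^2K/dt^2 = 2*ν/(4*t^2 - 4*t + 1)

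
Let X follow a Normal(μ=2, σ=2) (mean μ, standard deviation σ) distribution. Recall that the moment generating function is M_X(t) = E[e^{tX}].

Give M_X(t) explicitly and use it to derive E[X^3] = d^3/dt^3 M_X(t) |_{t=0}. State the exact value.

E[X^3] = M^(3)(0) = 32

M_X(t) = e^(2*t^2 + 2*t)
M^(3)(t) = 64*t^3*e^(2*t)*e^(2*t^2) + 96*t^2*e^(2*t)*e^(2*t^2) + 96*t*e^(2*t)*e^(2*t^2) + 32*e^(2*t)*e^(2*t^2)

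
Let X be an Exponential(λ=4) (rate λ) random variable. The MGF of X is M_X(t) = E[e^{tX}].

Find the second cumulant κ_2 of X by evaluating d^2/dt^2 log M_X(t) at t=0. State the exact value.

κ_2 = K^(2)(0) = 1/16

M_X(t) = 4/(4 - t)
K_X(t) = log M_X(t) = -log(4 - t) + 2*log(2)
K^(2)(t) = 1/(t^2 - 8*t + 16)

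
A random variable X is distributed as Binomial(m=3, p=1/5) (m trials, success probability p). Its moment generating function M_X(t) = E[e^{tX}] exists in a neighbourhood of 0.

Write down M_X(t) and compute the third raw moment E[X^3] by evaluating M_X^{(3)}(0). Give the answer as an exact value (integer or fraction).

M_X(t) = (e^(t)/5 + 4/5)^3
M^(3)(t) = 27*e^(3*t)/125 + 96*e^(2*t)/125 + 48*e^(t)/125

E[X^3] = M^(3)(0) = 171/125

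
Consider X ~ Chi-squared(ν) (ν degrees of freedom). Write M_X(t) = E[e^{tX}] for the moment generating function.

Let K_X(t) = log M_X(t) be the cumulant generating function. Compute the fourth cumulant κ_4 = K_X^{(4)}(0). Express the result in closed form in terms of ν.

M_X(t) = (1 - 2*t)^(-ν/2)
K_X(t) = log M_X(t) = -ν*log(1 - 2*t)/2
K^(4)(t) = 48*ν/(16*t^4 - 32*t^3 + 24*t^2 - 8*t + 1)

κ_4 = K^(4)(0) = 48*ν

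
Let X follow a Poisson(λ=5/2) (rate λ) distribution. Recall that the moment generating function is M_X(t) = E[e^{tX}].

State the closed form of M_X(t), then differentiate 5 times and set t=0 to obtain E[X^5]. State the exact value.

M_X(t) = e^(5*e^(t)/2 - 5/2)
D^5[M](t) = (3125*e^(5*t)*e^(5*e^(t)/2) + 12500*e^(4*t)*e^(5*e^(t)/2) + 12500*e^(3*t)*e^(5*e^(t)/2) + 3000*e^(2*t)*e^(5*e^(t)/2) + 80*e^(t)*e^(5*e^(t)/2))*e^(-5/2)/32

E[X^5] = D^5[M](0) = 31205/32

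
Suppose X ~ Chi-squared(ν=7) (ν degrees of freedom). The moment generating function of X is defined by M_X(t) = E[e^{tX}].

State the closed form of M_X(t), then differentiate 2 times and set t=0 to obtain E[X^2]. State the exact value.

M_X(t) = (1 - 2*t)^(-7/2)
M′(t) = 7/(16*t^4*√(1 - 2*t) - 32*t^3*√(1 - 2*t) + 24*t^2*√(1 - 2*t) - 8*t*√(1 - 2*t) + √(1 - 2*t))
M′′(t) = -63/(32*t^5*√(1 - 2*t) - 80*t^4*√(1 - 2*t) + 80*t^3*√(1 - 2*t) - 40*t^2*√(1 - 2*t) + 10*t*√(1 - 2*t) - √(1 - 2*t))

E[X^2] = M′′(0) = 63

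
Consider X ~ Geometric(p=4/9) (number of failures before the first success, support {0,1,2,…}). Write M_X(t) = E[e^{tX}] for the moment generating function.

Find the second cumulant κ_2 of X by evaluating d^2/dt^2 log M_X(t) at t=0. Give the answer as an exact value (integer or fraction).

κ_2 = K^(2)(0) = 45/16

M_X(t) = 4/(9*(1 - 5*e^(t)/9))
K_X(t) = log M_X(t) = -log(1 - 5*e^(t)/9) - 2*log(3) + 2*log(2)
K^(2)(t) = 45*e^(t)/(25*e^(2*t) - 90*e^(t) + 81)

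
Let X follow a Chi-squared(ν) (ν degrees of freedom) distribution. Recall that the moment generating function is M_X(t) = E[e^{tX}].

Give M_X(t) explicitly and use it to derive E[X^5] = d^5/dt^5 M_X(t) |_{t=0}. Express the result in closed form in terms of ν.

E[X^5] = M′′′′′(0) = ν*(ν^4 + 20*ν^3 + 140*ν^2 + 400*ν + 384)

M_X(t) = (1 - 2*t)^(-ν/2)
M′(t) = -ν/(2*t*(1 - 2*t)^(ν/2) - (1 - 2*t)^(ν/2))
M′′(t) = (ν^2 + 2*ν)/(4*t^2*(1 - 2*t)^(ν/2) - 4*t*(1 - 2*t)^(ν/2) + (1 - 2*t)^(ν/2))
M′′′(t) = (-ν^3 - 6*ν^2 - 8*ν)/(8*t^3*(1 - 2*t)^(ν/2) - 12*t^2*(1 - 2*t)^(ν/2) + 6*t*(1 - 2*t)^(ν/2) - (1 - 2*t)^(ν/2))
M′′′′(t) = (ν^4 + 12*ν^3 + 44*ν^2 + 48*ν)/(16*t^4*(1 - 2*t)^(ν/2) - 32*t^3*(1 - 2*t)^(ν/2) + 24*t^2*(1 - 2*t)^(ν/2) - 8*t*(1 - 2*t)^(ν/2) + (1 - 2*t)^(ν/2))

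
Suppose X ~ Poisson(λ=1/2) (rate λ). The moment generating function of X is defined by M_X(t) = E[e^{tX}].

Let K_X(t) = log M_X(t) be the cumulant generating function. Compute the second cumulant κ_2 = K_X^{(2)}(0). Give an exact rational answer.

M_X(t) = e^(e^(t)/2 - 1/2)
K_X(t) = log M_X(t) = e^(t)/2 - 1/2
K′(t) = e^(t)/2
K′′(t) = e^(t)/2

κ_2 = K′′(0) = 1/2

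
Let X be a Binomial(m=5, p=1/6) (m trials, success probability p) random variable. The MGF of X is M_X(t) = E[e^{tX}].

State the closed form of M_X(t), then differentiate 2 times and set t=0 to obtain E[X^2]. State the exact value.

E[X^2] = d^2M/dt^2 |_{t=0} = 25/18

M_X(t) = (e^(t)/6 + 5/6)^5
dM/dt = 5*e^(5*t)/7776 + 25*e^(4*t)/1944 + 125*e^(3*t)/1296 + 625*e^(2*t)/1944 + 3125*e^(t)/7776
d^2M/dt^2 = 25*e^(5*t)/7776 + 25*e^(4*t)/486 + 125*e^(3*t)/432 + 625*e^(2*t)/972 + 3125*e^(t)/7776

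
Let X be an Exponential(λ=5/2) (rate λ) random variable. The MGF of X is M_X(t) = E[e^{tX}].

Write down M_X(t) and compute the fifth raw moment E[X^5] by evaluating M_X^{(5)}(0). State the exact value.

E[X^5] = D^5[M](0) = 768/625

M_X(t) = 5/(2*(5/2 - t))
D^5[M](t) = 19200/(64*t^6 - 960*t^5 + 6000*t^4 - 20000*t^3 + 37500*t^2 - 37500*t + 15625)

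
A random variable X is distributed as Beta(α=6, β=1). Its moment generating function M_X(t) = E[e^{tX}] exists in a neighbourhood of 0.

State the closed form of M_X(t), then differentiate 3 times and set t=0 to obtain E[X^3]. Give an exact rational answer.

M_X(t) = ₁F₁(6; 7; t)
D^3[M](t) = 2*₁F₁(9; 10; t)/3

E[X^3] = D^3[M](0) = 2/3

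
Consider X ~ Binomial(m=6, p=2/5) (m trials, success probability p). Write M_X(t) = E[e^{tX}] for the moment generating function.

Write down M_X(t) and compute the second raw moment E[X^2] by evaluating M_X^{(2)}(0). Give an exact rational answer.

M_X(t) = (2*e^(t)/5 + 3/5)^6
dM/dt = 384*e^(6*t)/15625 + 576*e^(5*t)/3125 + 1728*e^(4*t)/3125 + 2592*e^(3*t)/3125 + 1944*e^(2*t)/3125 + 2916*e^(t)/15625
d^2M/dt^2 = 2304*e^(6*t)/15625 + 576*e^(5*t)/625 + 6912*e^(4*t)/3125 + 7776*e^(3*t)/3125 + 3888*e^(2*t)/3125 + 2916*e^(t)/15625

E[X^2] = d^2M/dt^2 |_{t=0} = 36/5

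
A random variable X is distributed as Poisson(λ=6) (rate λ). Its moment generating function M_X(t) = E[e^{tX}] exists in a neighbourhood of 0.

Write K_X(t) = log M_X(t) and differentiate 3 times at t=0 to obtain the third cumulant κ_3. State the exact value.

κ_3 = K^(3)(0) = 6

M_X(t) = e^(6*e^(t) - 6)
K_X(t) = log M_X(t) = 6*e^(t) - 6
K^(3)(t) = 6*e^(t)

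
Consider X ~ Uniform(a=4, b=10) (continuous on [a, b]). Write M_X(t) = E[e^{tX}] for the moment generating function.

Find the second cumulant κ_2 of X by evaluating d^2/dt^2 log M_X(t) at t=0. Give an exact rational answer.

M_X(t) = (e^(10*t) - e^(4*t))/(6*t)
K_X(t) = log M_X(t) = -log(t) + log(e^(10*t) - e^(4*t)) - log(6)
D^2[K](t) = (-36*t^2*e^(6*t) + e^(12*t) - 2*e^(6*t) + 1)/(t^2*e^(12*t) - 2*t^2*e^(6*t) + t^2)

κ_2 = D^2[K](0) = 3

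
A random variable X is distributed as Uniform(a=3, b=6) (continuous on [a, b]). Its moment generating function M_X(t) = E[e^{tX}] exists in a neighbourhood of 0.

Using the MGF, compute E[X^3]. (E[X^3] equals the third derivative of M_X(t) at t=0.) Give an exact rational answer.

E[X^3] = D^3[M](0) = 405/4

M_X(t) = (e^(6*t) - e^(3*t))/(3*t)
D^3[M](t) = (72*t^3*e^(6*t) - 9*t^3*e^(3*t) - 36*t^2*e^(6*t) + 9*t^2*e^(3*t) + 12*t*e^(6*t) - 6*t*e^(3*t) - 2*e^(6*t) + 2*e^(3*t))/t^4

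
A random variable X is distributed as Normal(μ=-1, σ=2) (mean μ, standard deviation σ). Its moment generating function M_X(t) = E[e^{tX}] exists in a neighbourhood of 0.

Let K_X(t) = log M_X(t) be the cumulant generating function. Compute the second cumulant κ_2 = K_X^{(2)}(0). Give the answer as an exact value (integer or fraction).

M_X(t) = e^(2*t^2 - t)
K_X(t) = log M_X(t) = 2*t^2 - t
dK/dt = 4*t - 1
d^2K/dt^2 = 4

κ_2 = d^2K/dt^2 |_{t=0} = 4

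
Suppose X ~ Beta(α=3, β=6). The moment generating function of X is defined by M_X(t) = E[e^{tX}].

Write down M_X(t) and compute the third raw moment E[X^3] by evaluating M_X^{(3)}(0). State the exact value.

E[X^3] = D^3[M](0) = 2/33

M_X(t) = ₁F₁(3; 9; t)
D^3[M](t) = 2*₁F₁(6; 12; t)/33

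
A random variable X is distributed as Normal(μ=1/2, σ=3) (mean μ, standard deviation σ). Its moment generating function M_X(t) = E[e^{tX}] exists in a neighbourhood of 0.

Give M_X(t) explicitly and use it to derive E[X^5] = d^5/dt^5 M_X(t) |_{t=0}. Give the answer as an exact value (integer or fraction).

E[X^5] = D^5[M](0) = 19801/32

M_X(t) = e^(9*t^2/2 + t/2)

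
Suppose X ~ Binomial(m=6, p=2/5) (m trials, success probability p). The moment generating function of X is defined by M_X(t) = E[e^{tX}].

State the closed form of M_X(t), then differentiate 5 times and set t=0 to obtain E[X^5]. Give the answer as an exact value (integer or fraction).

E[X^5] = M′′′′′(0) = 228708/625

M_X(t) = (2*e^(t)/5 + 3/5)^6
M′(t) = 384*e^(6*t)/15625 + 576*e^(5*t)/3125 + 1728*e^(4*t)/3125 + 2592*e^(3*t)/3125 + 1944*e^(2*t)/3125 + 2916*e^(t)/15625
M′′(t) = 2304*e^(6*t)/15625 + 576*e^(5*t)/625 + 6912*e^(4*t)/3125 + 7776*e^(3*t)/3125 + 3888*e^(2*t)/3125 + 2916*e^(t)/15625
M′′′(t) = 13824*e^(6*t)/15625 + 576*e^(5*t)/125 + 27648*e^(4*t)/3125 + 23328*e^(3*t)/3125 + 7776*e^(2*t)/3125 + 2916*e^(t)/15625
M′′′′(t) = 82944*e^(6*t)/15625 + 576*e^(5*t)/25 + 110592*e^(4*t)/3125 + 69984*e^(3*t)/3125 + 15552*e^(2*t)/3125 + 2916*e^(t)/15625
M′′′′′(t) = 497664*e^(6*t)/15625 + 576*e^(5*t)/5 + 442368*e^(4*t)/3125 + 209952*e^(3*t)/3125 + 31104*e^(2*t)/3125 + 2916*e^(t)/15625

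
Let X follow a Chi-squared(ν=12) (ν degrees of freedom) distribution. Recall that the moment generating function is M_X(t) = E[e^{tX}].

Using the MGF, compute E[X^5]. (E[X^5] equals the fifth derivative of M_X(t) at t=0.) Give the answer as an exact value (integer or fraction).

M_X(t) = (1 - 2*t)^(-6)
D^5[M](t) = -967680/(2048*t^11 - 11264*t^10 + 28160*t^9 - 42240*t^8 + 42240*t^7 - 29568*t^6 + 14784*t^5 - 5280*t^4 + 1320*t^3 - 220*t^2 + 22*t - 1)

E[X^5] = D^5[M](0) = 967680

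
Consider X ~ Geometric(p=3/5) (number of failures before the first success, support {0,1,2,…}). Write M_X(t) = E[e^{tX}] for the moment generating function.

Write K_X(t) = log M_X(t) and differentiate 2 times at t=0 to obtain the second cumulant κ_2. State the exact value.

M_X(t) = 3/(5*(1 - 2*e^(t)/5))
K_X(t) = log M_X(t) = -log(1 - 2*e^(t)/5) - log(5) + log(3)
K′(t) = -2*e^(t)/(2*e^(t) - 5)
K′′(t) = 10*e^(t)/(4*e^(2*t) - 20*e^(t) + 25)

κ_2 = K′′(0) = 10/9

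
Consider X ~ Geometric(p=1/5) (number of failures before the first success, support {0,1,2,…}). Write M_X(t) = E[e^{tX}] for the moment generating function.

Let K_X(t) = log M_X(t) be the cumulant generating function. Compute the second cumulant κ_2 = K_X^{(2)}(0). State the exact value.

κ_2 = K^(2)(0) = 20

M_X(t) = 1/(5*(1 - 4*e^(t)/5))
K_X(t) = log M_X(t) = -log(1 - 4*e^(t)/5) - log(5)
K^(2)(t) = 20*e^(t)/(16*e^(2*t) - 40*e^(t) + 25)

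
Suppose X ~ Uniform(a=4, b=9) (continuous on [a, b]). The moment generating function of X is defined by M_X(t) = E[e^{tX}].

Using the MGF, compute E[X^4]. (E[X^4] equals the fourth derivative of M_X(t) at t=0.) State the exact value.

M_X(t) = (e^(9*t) - e^(4*t))/(5*t)
dM/dt = (9*t*e^(9*t) - 4*t*e^(4*t) - e^(9*t) + e^(4*t))/(5*t^2)
d^2M/dt^2 = (81*t^2*e^(9*t) - 16*t^2*e^(4*t) - 18*t*e^(9*t) + 8*t*e^(4*t) + 2*e^(9*t) - 2*e^(4*t))/(5*t^3)
d^3M/dt^3 = (729*t^3*e^(9*t) - 64*t^3*e^(4*t) - 243*t^2*e^(9*t) + 48*t^2*e^(4*t) + 54*t*e^(9*t) - 24*t*e^(4*t) - 6*e^(9*t) + 6*e^(4*t))/(5*t^4)

E[X^4] = d^4M/dt^4 |_{t=0} = 2321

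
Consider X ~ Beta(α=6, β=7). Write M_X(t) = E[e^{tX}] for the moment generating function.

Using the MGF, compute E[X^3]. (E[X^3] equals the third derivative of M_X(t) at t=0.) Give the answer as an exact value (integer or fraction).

M_X(t) = ₁F₁(6; 13; t)
M^(3)(t) = 8*₁F₁(9; 16; t)/65

E[X^3] = M^(3)(0) = 8/65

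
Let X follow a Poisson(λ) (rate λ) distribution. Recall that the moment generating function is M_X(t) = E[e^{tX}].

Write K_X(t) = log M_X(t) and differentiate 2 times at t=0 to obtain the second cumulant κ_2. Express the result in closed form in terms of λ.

M_X(t) = e^(λ*(e^(t) - 1))
K_X(t) = log M_X(t) = λ*(e^(t) - 1)
D^2[K](t) = λ*e^(t)

κ_2 = D^2[K](0) = λ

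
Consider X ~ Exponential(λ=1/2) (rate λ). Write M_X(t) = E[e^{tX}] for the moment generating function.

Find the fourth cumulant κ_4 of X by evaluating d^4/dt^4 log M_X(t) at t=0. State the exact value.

M_X(t) = 1/(2*(1/2 - t))
K_X(t) = log M_X(t) = -log(1/2 - t) - log(2)
K′(t) = -2/(2*t - 1)
K′′(t) = 4/(4*t^2 - 4*t + 1)
K′′′(t) = -16/(8*t^3 - 12*t^2 + 6*t - 1)
K′′′′(t) = 96/(16*t^4 - 32*t^3 + 24*t^2 - 8*t + 1)

κ_4 = K′′′′(0) = 96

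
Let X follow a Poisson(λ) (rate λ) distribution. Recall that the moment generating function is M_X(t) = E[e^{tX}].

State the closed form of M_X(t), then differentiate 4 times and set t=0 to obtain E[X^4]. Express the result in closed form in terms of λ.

M_X(t) = e^(λ*(e^(t) - 1))
dM/dt = λ*e^(-λ)*e^(t)*e^(λ*e^(t))
d^2M/dt^2 = (λ^2*e^(2*t)*e^(λ*e^(t)) + λ*e^(t)*e^(λ*e^(t)))*e^(-λ)
d^3M/dt^3 = (λ^3*e^(3*t)*e^(λ*e^(t)) + 3*λ^2*e^(2*t)*e^(λ*e^(t)) + λ*e^(t)*e^(λ*e^(t)))*e^(-λ)
d^4M/dt^4 = (λ^4*e^(4*t)*e^(λ*e^(t)) + 6*λ^3*e^(3*t)*e^(λ*e^(t)) + 7*λ^2*e^(2*t)*e^(λ*e^(t)) + λ*e^(t)*e^(λ*e^(t)))*e^(-λ)

E[X^4] = d^4M/dt^4 |_{t=0} = λ*(λ^3 + 6*λ^2 + 7*λ + 1)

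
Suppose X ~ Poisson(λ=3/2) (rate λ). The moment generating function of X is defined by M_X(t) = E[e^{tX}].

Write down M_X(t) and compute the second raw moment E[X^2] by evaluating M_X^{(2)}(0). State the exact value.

E[X^2] = M′′(0) = 15/4

M_X(t) = e^(3*e^(t)/2 - 3/2)
M′(t) = 3*e^(-3/2)*e^(t)*e^(3*e^(t)/2)/2
M′′(t) = (9*e^(2*t)*e^(3*e^(t)/2) + 6*e^(t)*e^(3*e^(t)/2))*e^(-3/2)/4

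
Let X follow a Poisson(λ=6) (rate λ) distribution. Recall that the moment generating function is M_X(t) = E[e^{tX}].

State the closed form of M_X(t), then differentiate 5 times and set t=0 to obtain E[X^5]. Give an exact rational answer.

M_X(t) = e^(6*e^(t) - 6)
M′(t) = 6*e^(-6)*e^(t)*e^(6*e^(t))
M′′(t) = (36*e^(2*t)*e^(6*e^(t)) + 6*e^(t)*e^(6*e^(t)))*e^(-6)
M′′′(t) = (216*e^(3*t)*e^(6*e^(t)) + 108*e^(2*t)*e^(6*e^(t)) + 6*e^(t)*e^(6*e^(t)))*e^(-6)
M′′′′(t) = (1296*e^(4*t)*e^(6*e^(t)) + 1296*e^(3*t)*e^(6*e^(t)) + 252*e^(2*t)*e^(6*e^(t)) + 6*e^(t)*e^(6*e^(t)))*e^(-6)
M′′′′′(t) = (7776*e^(5*t)*e^(6*e^(t)) + 12960*e^(4*t)*e^(6*e^(t)) + 5400*e^(3*t)*e^(6*e^(t)) + 540*e^(2*t)*e^(6*e^(t)) + 6*e^(t)*e^(6*e^(t)))*e^(-6)

E[X^5] = M′′′′′(0) = 26682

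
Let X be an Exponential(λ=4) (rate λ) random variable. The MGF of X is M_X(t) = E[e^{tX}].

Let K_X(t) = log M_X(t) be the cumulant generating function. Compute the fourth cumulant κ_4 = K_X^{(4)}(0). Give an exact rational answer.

κ_4 = D^4[K](0) = 3/128

M_X(t) = 4/(4 - t)
K_X(t) = log M_X(t) = -log(4 - t) + 2*log(2)
D^4[K](t) = 6/(t^4 - 16*t^3 + 96*t^2 - 256*t + 256)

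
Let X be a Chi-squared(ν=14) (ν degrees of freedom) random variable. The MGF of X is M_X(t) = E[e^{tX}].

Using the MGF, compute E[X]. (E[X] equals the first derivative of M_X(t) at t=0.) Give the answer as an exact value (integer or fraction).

E[X] = dM/dt |_{t=0} = 14

M_X(t) = (1 - 2*t)^(-7)
dM/dt = 14/(256*t^8 - 1024*t^7 + 1792*t^6 - 1792*t^5 + 1120*t^4 - 448*t^3 + 112*t^2 - 16*t + 1)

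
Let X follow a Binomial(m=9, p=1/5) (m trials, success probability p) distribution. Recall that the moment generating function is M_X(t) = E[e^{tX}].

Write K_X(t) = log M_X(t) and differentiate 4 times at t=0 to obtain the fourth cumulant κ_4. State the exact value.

κ_4 = K′′′′(0) = 36/625

M_X(t) = (e^(t)/5 + 4/5)^9
K_X(t) = log M_X(t) = 9*log(e^(t)/5 + 4/5)
K′(t) = 9*e^(t)/(e^(t) + 4)
K′′(t) = 36*e^(t)/(e^(2*t) + 8*e^(t) + 16)
K′′′(t) = (-36*e^(2*t) + 144*e^(t))/(e^(3*t) + 12*e^(2*t) + 48*e^(t) + 64)
K′′′′(t) = (36*e^(3*t) - 576*e^(2*t) + 576*e^(t))/(e^(4*t) + 16*e^(3*t) + 96*e^(2*t) + 256*e^(t) + 256)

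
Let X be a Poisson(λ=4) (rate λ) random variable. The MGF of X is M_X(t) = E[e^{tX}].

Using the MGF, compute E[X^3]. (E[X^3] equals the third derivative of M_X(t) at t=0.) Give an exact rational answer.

E[X^3] = D^3[M](0) = 116

M_X(t) = e^(4*e^(t) - 4)
D^3[M](t) = (64*e^(3*t)*e^(4*e^(t)) + 48*e^(2*t)*e^(4*e^(t)) + 4*e^(t)*e^(4*e^(t)))*e^(-4)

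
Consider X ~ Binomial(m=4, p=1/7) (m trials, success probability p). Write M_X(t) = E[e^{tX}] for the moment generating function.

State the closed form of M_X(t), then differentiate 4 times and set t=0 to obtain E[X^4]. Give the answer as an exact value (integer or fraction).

E[X^4] = M^(4)(0) = 6520/2401

M_X(t) = (e^(t)/7 + 6/7)^4
M^(4)(t) = 256*e^(4*t)/2401 + 1944*e^(3*t)/2401 + 3456*e^(2*t)/2401 + 864*e^(t)/2401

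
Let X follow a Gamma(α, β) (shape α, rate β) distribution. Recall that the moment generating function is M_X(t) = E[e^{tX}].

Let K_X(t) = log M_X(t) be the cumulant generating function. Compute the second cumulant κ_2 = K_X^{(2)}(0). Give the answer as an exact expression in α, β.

M_X(t) = (β/(β - t))^α
K_X(t) = log M_X(t) = α*(log(β) - log(β - t))
D^2[K](t) = α/(β^2 - 2*β*t + t^2)

κ_2 = D^2[K](0) = α/β^2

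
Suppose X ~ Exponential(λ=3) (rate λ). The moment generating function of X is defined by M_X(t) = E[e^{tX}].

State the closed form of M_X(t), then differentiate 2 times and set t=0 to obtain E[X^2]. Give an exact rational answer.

E[X^2] = M′′(0) = 2/9

M_X(t) = 3/(3 - t)
M′(t) = 3/(t^2 - 6*t + 9)
M′′(t) = -6/(t^3 - 9*t^2 + 27*t - 27)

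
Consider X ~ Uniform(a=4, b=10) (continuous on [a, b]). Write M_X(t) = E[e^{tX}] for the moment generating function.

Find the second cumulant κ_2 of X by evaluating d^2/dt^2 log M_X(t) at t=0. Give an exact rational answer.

κ_2 = K^(2)(0) = 3

M_X(t) = (e^(10*t) - e^(4*t))/(6*t)
K_X(t) = log M_X(t) = -log(t) + log(e^(10*t) - e^(4*t)) - log(6)
K^(2)(t) = (-36*t^2*e^(6*t) + e^(12*t) - 2*e^(6*t) + 1)/(t^2*e^(12*t) - 2*t^2*e^(6*t) + t^2)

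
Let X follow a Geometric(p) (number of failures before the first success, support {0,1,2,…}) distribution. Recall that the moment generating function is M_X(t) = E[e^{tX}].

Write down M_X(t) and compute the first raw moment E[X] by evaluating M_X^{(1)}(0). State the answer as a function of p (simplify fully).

M_X(t) = p/(-(1 - p)*e^(t) + 1)
M′(t) = (-p^2*e^(t) + p*e^(t))/(p^2*e^(2*t) - 2*p*e^(2*t) + 2*p*e^(t) + e^(2*t) - 2*e^(t) + 1)

E[X] = M′(0) = (1 - p)/p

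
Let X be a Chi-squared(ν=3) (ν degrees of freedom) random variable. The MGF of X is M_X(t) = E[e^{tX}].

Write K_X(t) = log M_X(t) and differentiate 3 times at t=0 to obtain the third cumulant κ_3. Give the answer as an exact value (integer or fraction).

κ_3 = d^3K/dt^3 |_{t=0} = 24

M_X(t) = (1 - 2*t)^(-3/2)
K_X(t) = log M_X(t) = -3*log(1 - 2*t)/2
dK/dt = -3/(2*t - 1)
d^2K/dt^2 = 6/(4*t^2 - 4*t + 1)
d^3K/dt^3 = -24/(8*t^3 - 12*t^2 + 6*t - 1)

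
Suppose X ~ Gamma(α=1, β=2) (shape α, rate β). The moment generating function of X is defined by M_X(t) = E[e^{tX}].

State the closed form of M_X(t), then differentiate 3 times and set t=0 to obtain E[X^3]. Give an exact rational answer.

M_X(t) = 2/(2 - t)
dM/dt = 2/(t^2 - 4*t + 4)
d^2M/dt^2 = -4/(t^3 - 6*t^2 + 12*t - 8)
d^3M/dt^3 = 12/(t^4 - 8*t^3 + 24*t^2 - 32*t + 16)

E[X^3] = d^3M/dt^3 |_{t=0} = 3/4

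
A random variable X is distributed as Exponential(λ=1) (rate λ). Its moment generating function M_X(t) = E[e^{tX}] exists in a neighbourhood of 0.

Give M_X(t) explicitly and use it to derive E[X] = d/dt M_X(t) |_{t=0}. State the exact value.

E[X] = M^(1)(0) = 1

M_X(t) = 1/(1 - t)
M^(1)(t) = 1/(t^2 - 2*t + 1)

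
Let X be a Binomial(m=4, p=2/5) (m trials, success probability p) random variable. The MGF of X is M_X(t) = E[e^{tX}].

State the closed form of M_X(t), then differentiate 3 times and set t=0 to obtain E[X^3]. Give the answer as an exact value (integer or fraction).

E[X^3] = M^(3)(0) = 1112/125

M_X(t) = (2*e^(t)/5 + 3/5)^4
M^(3)(t) = 1024*e^(4*t)/625 + 2592*e^(3*t)/625 + 1728*e^(2*t)/625 + 216*e^(t)/625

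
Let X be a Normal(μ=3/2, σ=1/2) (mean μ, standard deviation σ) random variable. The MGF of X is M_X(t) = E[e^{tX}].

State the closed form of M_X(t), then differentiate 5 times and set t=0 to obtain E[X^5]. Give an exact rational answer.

E[X^5] = M′′′′′(0) = 279/16

M_X(t) = e^(t^2/8 + 3*t/2)
M′(t) = t*e^(3*t/2)*e^(t^2/8)/4 + 3*e^(3*t/2)*e^(t^2/8)/2
M′′(t) = t^2*e^(3*t/2)*e^(t^2/8)/16 + 3*t*e^(3*t/2)*e^(t^2/8)/4 + 5*e^(3*t/2)*e^(t^2/8)/2
M′′′(t) = t^3*e^(3*t/2)*e^(t^2/8)/64 + 9*t^2*e^(3*t/2)*e^(t^2/8)/32 + 15*t*e^(3*t/2)*e^(t^2/8)/8 + 9*e^(3*t/2)*e^(t^2/8)/2
M′′′′(t) = t^4*e^(3*t/2)*e^(t^2/8)/256 + 3*t^3*e^(3*t/2)*e^(t^2/8)/32 + 15*t^2*e^(3*t/2)*e^(t^2/8)/16 + 9*t*e^(3*t/2)*e^(t^2/8)/2 + 69*e^(3*t/2)*e^(t^2/8)/8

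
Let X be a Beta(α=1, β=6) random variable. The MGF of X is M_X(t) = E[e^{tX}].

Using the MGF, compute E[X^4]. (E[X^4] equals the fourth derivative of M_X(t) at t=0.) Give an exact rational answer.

M_X(t) = ₁F₁(1; 7; t)
M′(t) = ₁F₁(2; 8; t)/7
M′′(t) = ₁F₁(3; 9; t)/28
M′′′(t) = ₁F₁(4; 10; t)/84
M′′′′(t) = ₁F₁(5; 11; t)/210

E[X^4] = M′′′′(0) = 1/210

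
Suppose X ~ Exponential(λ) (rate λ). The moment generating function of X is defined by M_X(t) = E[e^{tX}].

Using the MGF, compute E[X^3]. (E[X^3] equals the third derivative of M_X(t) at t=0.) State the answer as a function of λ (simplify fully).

M_X(t) = λ/(λ - t)
D^3[M](t) = 6*λ/(λ^4 - 4*λ^3*t + 6*λ^2*t^2 - 4*λ*t^3 + t^4)

E[X^3] = D^3[M](0) = 6/λ^3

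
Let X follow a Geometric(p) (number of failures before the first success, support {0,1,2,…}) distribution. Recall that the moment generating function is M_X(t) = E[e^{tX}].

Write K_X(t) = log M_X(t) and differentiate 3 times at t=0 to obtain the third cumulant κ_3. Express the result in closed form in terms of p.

κ_3 = K′′′(0) = (p^2 - 3*p + 2)/p^3

M_X(t) = p/(-(1 - p)*e^(t) + 1)
K_X(t) = log M_X(t) = log(p) - log(-(1 - p)*e^(t) + 1)
K′(t) = (-p*e^(t) + e^(t))/(p*e^(t) - e^(t) + 1)
K′′(t) = (-p*e^(t) + e^(t))/(p^2*e^(2*t) - 2*p*e^(2*t) + 2*p*e^(t) + e^(2*t) - 2*e^(t) + 1)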